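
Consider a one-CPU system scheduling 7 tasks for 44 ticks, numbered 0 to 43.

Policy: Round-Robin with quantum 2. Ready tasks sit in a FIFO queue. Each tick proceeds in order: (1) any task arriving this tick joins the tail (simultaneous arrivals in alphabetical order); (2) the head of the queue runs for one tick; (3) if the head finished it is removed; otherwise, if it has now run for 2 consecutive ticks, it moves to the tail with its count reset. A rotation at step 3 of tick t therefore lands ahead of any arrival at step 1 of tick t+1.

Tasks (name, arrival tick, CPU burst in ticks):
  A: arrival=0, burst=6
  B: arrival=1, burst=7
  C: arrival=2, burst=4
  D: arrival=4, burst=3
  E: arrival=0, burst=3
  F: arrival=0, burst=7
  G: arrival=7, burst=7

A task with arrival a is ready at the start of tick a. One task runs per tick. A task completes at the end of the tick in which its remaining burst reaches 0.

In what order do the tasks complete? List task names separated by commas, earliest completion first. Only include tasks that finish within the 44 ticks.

t=0: queue=[A,E,F] q_used=0 → run A
t=1: queue=[A,E,F,B] q_used=1 → run A
t=2: queue=[E,F,B,A,C] q_used=0 → run E
t=3: queue=[E,F,B,A,C] q_used=1 → run E
t=4: queue=[F,B,A,C,E,D] q_used=0 → run F
t=5: queue=[F,B,A,C,E,D] q_used=1 → run F
t=6: queue=[B,A,C,E,D,F] q_used=0 → run B
t=7: queue=[B,A,C,E,D,F,G] q_used=1 → run B
t=8: queue=[A,C,E,D,F,G,B] q_used=0 → run A
t=9: queue=[A,C,E,D,F,G,B] q_used=1 → run A
t=10: queue=[C,E,D,F,G,B,A] q_used=0 → run C
t=11: queue=[C,E,D,F,G,B,A] q_used=1 → run C
t=12: queue=[E,D,F,G,B,A,C] q_used=0 → run E
t=13: queue=[D,F,G,B,A,C] q_used=0 → run D
t=14: queue=[D,F,G,B,A,C] q_used=1 → run D
t=15: queue=[F,G,B,A,C,D] q_used=0 → run F
t=16: queue=[F,G,B,A,C,D] q_used=1 → run F
t=17: queue=[G,B,A,C,D,F] q_used=0 → run G
t=18: queue=[G,B,A,C,D,F] q_used=1 → run G
t=19: queue=[B,A,C,D,F,G] q_used=0 → run B
t=20: queue=[B,A,C,D,F,G] q_used=1 → run B
t=21: queue=[A,C,D,F,G,B] q_used=0 → run A
t=22: queue=[A,C,D,F,G,B] q_used=1 → run A
t=23: queue=[C,D,F,G,B] q_used=0 → run C
t=24: queue=[C,D,F,G,B] q_used=1 → run C
t=25: queue=[D,F,G,B] q_used=0 → run D
t=26: queue=[F,G,B] q_used=0 → run F
t=27: queue=[F,G,B] q_used=1 → run F
t=28: queue=[G,B,F] q_used=0 → run G
t=29: queue=[G,B,F] q_used=1 → run G
t=30: queue=[B,F,G] q_used=0 → run B
t=31: queue=[B,F,G] q_used=1 → run B
t=32: queue=[F,G,B] q_used=0 → run F
t=33: queue=[G,B] q_used=0 → run G
t=34: queue=[G,B] q_used=1 → run G
t=35: queue=[B,G] q_used=0 → run B
t=36: queue=[G] q_used=0 → run G
t=37: (idle)
t=38: (idle)
t=39: (idle)
t=40: (idle)
t=41: (idle)
t=42: (idle)
t=43: (idle)

completion order = E, A, C, D, F, B, G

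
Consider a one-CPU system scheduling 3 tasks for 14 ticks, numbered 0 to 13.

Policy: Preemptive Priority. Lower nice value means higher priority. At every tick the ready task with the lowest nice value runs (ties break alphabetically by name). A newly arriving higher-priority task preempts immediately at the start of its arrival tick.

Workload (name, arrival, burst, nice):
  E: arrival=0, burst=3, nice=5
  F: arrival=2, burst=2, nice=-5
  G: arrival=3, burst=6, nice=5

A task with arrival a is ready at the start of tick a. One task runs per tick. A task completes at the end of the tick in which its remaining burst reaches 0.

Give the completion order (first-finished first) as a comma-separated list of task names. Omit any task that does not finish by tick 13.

completion order = F, E, G

t=0: ready={E} → run E
t=1: ready={E} → run E
t=2: ready={E,F} → run F
t=3: ready={E,F,G} → run F
t=4: ready={E,G} → run E
t=5: ready={G} → run G
t=6: ready={G} → run G
t=7: ready={G} → run G
t=8: ready={G} → run G
t=9: ready={G} → run G
t=10: ready={G} → run G
t=11: (idle)
t=12: (idle)
t=13: (idle)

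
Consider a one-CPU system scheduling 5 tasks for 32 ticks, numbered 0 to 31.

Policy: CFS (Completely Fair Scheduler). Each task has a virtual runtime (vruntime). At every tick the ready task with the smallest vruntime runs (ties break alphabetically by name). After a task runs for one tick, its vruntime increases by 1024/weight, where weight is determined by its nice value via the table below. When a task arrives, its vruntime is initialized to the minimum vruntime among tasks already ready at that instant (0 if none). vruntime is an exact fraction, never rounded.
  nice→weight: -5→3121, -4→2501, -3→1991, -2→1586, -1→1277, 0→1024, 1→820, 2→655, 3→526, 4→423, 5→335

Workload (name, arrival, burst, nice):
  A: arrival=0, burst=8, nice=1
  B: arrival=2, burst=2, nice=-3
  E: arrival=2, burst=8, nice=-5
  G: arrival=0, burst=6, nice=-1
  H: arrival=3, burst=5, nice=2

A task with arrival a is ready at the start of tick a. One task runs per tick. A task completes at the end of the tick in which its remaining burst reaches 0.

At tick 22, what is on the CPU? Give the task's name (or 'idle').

t=0: vr[A=0 G=0] → run A
t=1: vr[A=256/205 G=0] → run G
t=2: vr[A=256/205 B=1024/1277 E=1024/1277 G=1024/1277] → run B
t=3: vr[A=256/205 B=3346432/2542507 E=1024/1277 G=1024/1277 H=1024/1277] → run E
t=4: vr[A=256/205 B=3346432/2542507 E=4503552/3985517 G=1024/1277 H=1024/1277] → run G
t=5: vr[A=256/205 B=3346432/2542507 E=4503552/3985517 G=2048/1277 H=1024/1277] → run H
t=6: vr[A=256/205 B=3346432/2542507 E=4503552/3985517 G=2048/1277 H=1978368/836435] → run E
t=7: vr[A=256/205 B=3346432/2542507 E=5811200/3985517 G=2048/1277 H=1978368/836435] → run A
t=8: vr[A=512/205 B=3346432/2542507 E=5811200/3985517 G=2048/1277 H=1978368/836435] → run B
t=9: vr[A=512/205 E=5811200/3985517 G=2048/1277 H=1978368/836435] → run E
t=10: vr[A=512/205 E=7118848/3985517 G=2048/1277 H=1978368/836435] → run G
t=11: vr[A=512/205 E=7118848/3985517 G=3072/1277 H=1978368/836435] → run E
t=12: vr[A=512/205 E=8426496/3985517 G=3072/1277 H=1978368/836435] → run E
t=13: vr[A=512/205 E=9734144/3985517 G=3072/1277 H=1978368/836435] → run H
t=14: vr[A=512/205 E=9734144/3985517 G=3072/1277 H=3286016/836435] → run G
t=15: vr[A=512/205 E=9734144/3985517 G=4096/1277 H=3286016/836435] → run E
t=16: vr[A=512/205 E=11041792/3985517 G=4096/1277 H=3286016/836435] → run A
t=17: vr[A=768/205 E=11041792/3985517 G=4096/1277 H=3286016/836435] → run E
t=18: vr[A=768/205 E=12349440/3985517 G=4096/1277 H=3286016/836435] → run E
t=19: vr[A=768/205 G=4096/1277 H=3286016/836435] → run G
t=20: vr[A=768/205 G=5120/1277 H=3286016/836435] → run A
t=21: vr[A=1024/205 G=5120/1277 H=3286016/836435] → run H
t=22: vr[A=1024/205 G=5120/1277 H=4593664/836435] → run G
t=23: vr[A=1024/205 H=4593664/836435] → run A
t=24: vr[A=256/41 H=4593664/836435] → run H
t=25: vr[A=256/41 H=5901312/836435] → run A
t=26: vr[A=1536/205 H=5901312/836435] → run H
t=27: vr[A=1536/205] → run A
t=28: vr[A=1792/205] → run A
t=29: (idle)
t=30: (idle)
t=31: (idle)

running at tick 22 = G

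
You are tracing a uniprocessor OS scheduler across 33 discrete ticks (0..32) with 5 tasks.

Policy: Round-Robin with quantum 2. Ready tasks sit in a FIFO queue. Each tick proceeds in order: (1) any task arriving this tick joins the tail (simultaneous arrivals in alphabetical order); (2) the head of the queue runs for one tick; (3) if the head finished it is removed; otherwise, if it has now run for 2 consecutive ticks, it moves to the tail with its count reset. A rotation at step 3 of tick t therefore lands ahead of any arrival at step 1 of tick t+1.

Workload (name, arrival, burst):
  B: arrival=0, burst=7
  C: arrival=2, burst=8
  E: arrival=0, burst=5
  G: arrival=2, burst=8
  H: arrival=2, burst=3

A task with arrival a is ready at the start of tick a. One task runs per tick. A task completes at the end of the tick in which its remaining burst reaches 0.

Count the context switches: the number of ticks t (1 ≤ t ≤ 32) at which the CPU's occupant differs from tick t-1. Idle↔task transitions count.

t=0: queue=[B,E] q_used=0 → run B
t=1: queue=[B,E] q_used=1 → run B
t=2: queue=[E,B,C,G,H] q_used=0 → run E
t=3: queue=[E,B,C,G,H] q_used=1 → run E
t=4: queue=[B,C,G,H,E] q_used=0 → run B
t=5: queue=[B,C,G,H,E] q_used=1 → run B
t=6: queue=[C,G,H,E,B] q_used=0 → run C
t=7: queue=[C,G,H,E,B] q_used=1 → run C
t=8: queue=[G,H,E,B,C] q_used=0 → run G
t=9: queue=[G,H,E,B,C] q_used=1 → run G
t=10: queue=[H,E,B,C,G] q_used=0 → run H
t=11: queue=[H,E,B,C,G] q_used=1 → run H
t=12: queue=[E,B,C,G,H] q_used=0 → run E
t=13: queue=[E,B,C,G,H] q_used=1 → run E
t=14: queue=[B,C,G,H,E] q_used=0 → run B
t=15: queue=[B,C,G,H,E] q_used=1 → run B
t=16: queue=[C,G,H,E,B] q_used=0 → run C
t=17: queue=[C,G,H,E,B] q_used=1 → run C
t=18: queue=[G,H,E,B,C] q_used=0 → run G
t=19: queue=[G,H,E,B,C] q_used=1 → run G
t=20: queue=[H,E,B,C,G] q_used=0 → run H
t=21: queue=[E,B,C,G] q_used=0 → run E
t=22: queue=[B,C,G] q_used=0 → run B
t=23: queue=[C,G] q_used=0 → run C
t=24: queue=[C,G] q_used=1 → run C
t=25: queue=[G,C] q_used=0 → run G
t=26: queue=[G,C] q_used=1 → run G
t=27: queue=[C,G] q_used=0 → run C
t=28: queue=[C,G] q_used=1 → run C
t=29: queue=[G] q_used=0 → run G
t=30: queue=[G] q_used=1 → run G
t=31: (idle)
t=32: (idle)

context switches = 17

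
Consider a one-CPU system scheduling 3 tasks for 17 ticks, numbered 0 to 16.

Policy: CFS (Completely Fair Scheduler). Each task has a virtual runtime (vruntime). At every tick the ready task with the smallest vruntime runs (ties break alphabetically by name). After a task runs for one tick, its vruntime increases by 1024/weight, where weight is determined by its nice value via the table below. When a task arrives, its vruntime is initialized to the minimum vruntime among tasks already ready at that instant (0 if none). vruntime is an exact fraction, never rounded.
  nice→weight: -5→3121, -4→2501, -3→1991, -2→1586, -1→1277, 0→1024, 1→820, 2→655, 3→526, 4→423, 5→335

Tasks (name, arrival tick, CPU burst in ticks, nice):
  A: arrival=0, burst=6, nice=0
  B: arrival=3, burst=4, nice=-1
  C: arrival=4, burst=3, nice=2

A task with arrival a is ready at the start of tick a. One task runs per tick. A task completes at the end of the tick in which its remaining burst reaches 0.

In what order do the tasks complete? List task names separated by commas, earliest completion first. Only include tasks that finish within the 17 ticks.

t=0: vr[A=0] → run A
t=1: vr[A=1] → run A
t=2: vr[A=2] → run A
t=3: vr[A=3 B=3] → run A
t=4: vr[A=4 B=3 C=3] → run B
t=5: vr[A=4 B=4855/1277 C=3] → run C
t=6: vr[A=4 B=4855/1277 C=2989/655] → run B
t=7: vr[A=4 B=5879/1277 C=2989/655] → run A
t=8: vr[A=5 B=5879/1277 C=2989/655] → run C
t=9: vr[A=5 B=5879/1277 C=4013/655] → run B
t=10: vr[A=5 B=6903/1277 C=4013/655] → run A
t=11: vr[B=6903/1277 C=4013/655] → run B
t=12: vr[C=4013/655] → run C
t=13: (idle)
t=14: (idle)
t=15: (idle)
t=16: (idle)

completion order = A, B, C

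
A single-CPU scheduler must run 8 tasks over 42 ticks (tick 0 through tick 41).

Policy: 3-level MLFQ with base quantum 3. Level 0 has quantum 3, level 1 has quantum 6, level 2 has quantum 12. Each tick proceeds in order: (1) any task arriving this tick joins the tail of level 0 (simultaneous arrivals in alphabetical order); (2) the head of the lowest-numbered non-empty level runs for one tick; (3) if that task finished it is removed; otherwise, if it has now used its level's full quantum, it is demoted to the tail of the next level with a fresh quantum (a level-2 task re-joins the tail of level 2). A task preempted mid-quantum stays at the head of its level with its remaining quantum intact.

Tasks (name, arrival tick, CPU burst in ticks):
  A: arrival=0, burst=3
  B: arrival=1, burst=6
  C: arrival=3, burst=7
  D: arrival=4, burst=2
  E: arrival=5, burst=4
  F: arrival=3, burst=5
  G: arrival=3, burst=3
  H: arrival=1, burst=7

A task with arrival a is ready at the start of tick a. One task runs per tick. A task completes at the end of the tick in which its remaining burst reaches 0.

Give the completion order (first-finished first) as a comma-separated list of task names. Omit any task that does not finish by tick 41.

t=0: L0/L1/L2 = A/-/- → run A
t=1: L0/L1/L2 = ABH/-/- → run A
t=2: L0/L1/L2 = ABH/-/- → run A
t=3: L0/L1/L2 = BHCFG/-/- → run B
t=4: L0/L1/L2 = BHCFGD/-/- → run B
t=5: L0/L1/L2 = BHCFGDE/-/- → run B
t=6: L0/L1/L2 = HCFGDE/B/- → run H
t=7: L0/L1/L2 = HCFGDE/B/- → run H
t=8: L0/L1/L2 = HCFGDE/B/- → run H
t=9: L0/L1/L2 = CFGDE/BH/- → run C
t=10: L0/L1/L2 = CFGDE/BH/- → run C
t=11: L0/L1/L2 = CFGDE/BH/- → run C
t=12: L0/L1/L2 = FGDE/BHC/- → run F
t=13: L0/L1/L2 = FGDE/BHC/- → run F
t=14: L0/L1/L2 = FGDE/BHC/- → run F
t=15: L0/L1/L2 = GDE/BHCF/- → run G
t=16: L0/L1/L2 = GDE/BHCF/- → run G
t=17: L0/L1/L2 = GDE/BHCF/- → run G
t=18: L0/L1/L2 = DE/BHCF/- → run D
t=19: L0/L1/L2 = DE/BHCF/- → run D
t=20: L0/L1/L2 = E/BHCF/- → run E
t=21: L0/L1/L2 = E/BHCF/- → run E
t=22: L0/L1/L2 = E/BHCF/- → run E
t=23: L0/L1/L2 = -/BHCFE/- → run B
t=24: L0/L1/L2 = -/BHCFE/- → run B
t=25: L0/L1/L2 = -/BHCFE/- → run B
t=26: L0/L1/L2 = -/HCFE/- → run H
t=27: L0/L1/L2 = -/HCFE/- → run H
t=28: L0/L1/L2 = -/HCFE/- → run H
t=29: L0/L1/L2 = -/HCFE/- → run H
t=30: L0/L1/L2 = -/CFE/- → run C
t=31: L0/L1/L2 = -/CFE/- → run C
t=32: L0/L1/L2 = -/CFE/- → run C
t=33: L0/L1/L2 = -/CFE/- → run C
t=34: L0/L1/L2 = -/FE/- → run F
t=35: L0/L1/L2 = -/FE/- → run F
t=36: L0/L1/L2 = -/E/- → run E
t=37: (idle)
t=38: (idle)
t=39: (idle)
t=40: (idle)
t=41: (idle)

completion order = A, G, D, B, H, C, F, E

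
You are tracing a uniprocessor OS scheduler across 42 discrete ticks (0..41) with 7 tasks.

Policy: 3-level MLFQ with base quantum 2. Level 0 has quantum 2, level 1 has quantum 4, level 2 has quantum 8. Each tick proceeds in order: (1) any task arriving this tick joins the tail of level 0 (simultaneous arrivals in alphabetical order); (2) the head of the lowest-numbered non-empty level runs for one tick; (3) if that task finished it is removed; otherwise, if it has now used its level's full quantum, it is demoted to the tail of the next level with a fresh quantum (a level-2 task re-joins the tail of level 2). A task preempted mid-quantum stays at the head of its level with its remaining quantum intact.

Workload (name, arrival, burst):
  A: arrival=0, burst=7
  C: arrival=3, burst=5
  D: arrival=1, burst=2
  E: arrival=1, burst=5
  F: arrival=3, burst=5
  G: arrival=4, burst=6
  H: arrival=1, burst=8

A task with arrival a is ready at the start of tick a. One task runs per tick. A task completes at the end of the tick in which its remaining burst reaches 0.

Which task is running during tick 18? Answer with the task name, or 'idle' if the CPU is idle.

t=0: L0/L1/L2 = A/-/- → run A
t=1: L0/L1/L2 = ADEH/-/- → run A
t=2: L0/L1/L2 = DEH/A/- → run D
t=3: L0/L1/L2 = DEHCF/A/- → run D
t=4: L0/L1/L2 = EHCFG/A/- → run E
t=5: L0/L1/L2 = EHCFG/A/- → run E
t=6: L0/L1/L2 = HCFG/AE/- → run H
t=7: L0/L1/L2 = HCFG/AE/- → run H
t=8: L0/L1/L2 = CFG/AEH/- → run C
t=9: L0/L1/L2 = CFG/AEH/- → run C
t=10: L0/L1/L2 = FG/AEHC/- → run F
t=11: L0/L1/L2 = FG/AEHC/- → run F
t=12: L0/L1/L2 = G/AEHCF/- → run G
t=13: L0/L1/L2 = G/AEHCF/- → run G
t=14: L0/L1/L2 = -/AEHCFG/- → run A
t=15: L0/L1/L2 = -/AEHCFG/- → run A
t=16: L0/L1/L2 = -/AEHCFG/- → run A
t=17: L0/L1/L2 = -/AEHCFG/- → run A
t=18: L0/L1/L2 = -/EHCFG/A → run E
t=19: L0/L1/L2 = -/EHCFG/A → run E
t=20: L0/L1/L2 = -/EHCFG/A → run E
t=21: L0/L1/L2 = -/HCFG/A → run H
t=22: L0/L1/L2 = -/HCFG/A → run H
t=23: L0/L1/L2 = -/HCFG/A → run H
t=24: L0/L1/L2 = -/HCFG/A → run H
t=25: L0/L1/L2 = -/CFG/AH → run C
t=26: L0/L1/L2 = -/CFG/AH → run C
t=27: L0/L1/L2 = -/CFG/AH → run C
t=28: L0/L1/L2 = -/FG/AH → run F
t=29: L0/L1/L2 = -/FG/AH → run F
t=30: L0/L1/L2 = -/FG/AH → run F
t=31: L0/L1/L2 = -/G/AH → run G
t=32: L0/L1/L2 = -/G/AH → run G
t=33: L0/L1/L2 = -/G/AH → run G
t=34: L0/L1/L2 = -/G/AH → run G
t=35: L0/L1/L2 = -/-/AH → run A
t=36: L0/L1/L2 = -/-/H → run H
t=37: L0/L1/L2 = -/-/H → run H
t=38: (idle)
t=39: (idle)
t=40: (idle)
t=41: (idle)

running at tick 18 = E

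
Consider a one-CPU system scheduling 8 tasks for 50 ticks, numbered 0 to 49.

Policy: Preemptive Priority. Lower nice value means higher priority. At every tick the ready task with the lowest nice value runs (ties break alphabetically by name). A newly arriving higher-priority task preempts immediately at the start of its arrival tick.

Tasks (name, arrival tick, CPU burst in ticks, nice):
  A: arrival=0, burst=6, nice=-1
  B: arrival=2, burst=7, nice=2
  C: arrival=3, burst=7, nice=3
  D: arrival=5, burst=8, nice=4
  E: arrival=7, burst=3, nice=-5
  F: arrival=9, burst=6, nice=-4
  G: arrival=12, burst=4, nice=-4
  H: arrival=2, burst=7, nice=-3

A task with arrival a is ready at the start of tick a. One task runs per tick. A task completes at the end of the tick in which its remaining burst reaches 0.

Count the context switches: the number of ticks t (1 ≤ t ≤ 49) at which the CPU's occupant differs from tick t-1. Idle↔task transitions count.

t=0: ready={A} → run A
t=1: ready={A} → run A
t=2: ready={A,B,H} → run H
t=3: ready={A,B,C,H} → run H
t=4: ready={A,B,C,H} → run H
t=5: ready={A,B,C,D,H} → run H
t=6: ready={A,B,C,D,H} → run H
t=7: ready={A,B,C,D,E,H} → run E
t=8: ready={A,B,C,D,E,H} → run E
t=9: ready={A,B,C,D,E,F,H} → run E
t=10: ready={A,B,C,D,F,H} → run F
t=11: ready={A,B,C,D,F,H} → run F
t=12: ready={A,B,C,D,F,G,H} → run F
t=13: ready={A,B,C,D,F,G,H} → run F
t=14: ready={A,B,C,D,F,G,H} → run F
t=15: ready={A,B,C,D,F,G,H} → run F
t=16: ready={A,B,C,D,G,H} → run G
t=17: ready={A,B,C,D,G,H} → run G
t=18: ready={A,B,C,D,G,H} → run G
t=19: ready={A,B,C,D,G,H} → run G
t=20: ready={A,B,C,D,H} → run H
t=21: ready={A,B,C,D,H} → run H
t=22: ready={A,B,C,D} → run A
t=23: ready={A,B,C,D} → run A
t=24: ready={A,B,C,D} → run A
t=25: ready={A,B,C,D} → run A
t=26: ready={B,C,D} → run B
t=27: ready={B,C,D} → run B
t=28: ready={B,C,D} → run B
t=29: ready={B,C,D} → run B
t=30: ready={B,C,D} → run B
t=31: ready={B,C,D} → run B
t=32: ready={B,C,D} → run B
t=33: ready={C,D} → run C
t=34: ready={C,D} → run C
t=35: ready={C,D} → run C
t=36: ready={C,D} → run C
t=37: ready={C,D} → run C
t=38: ready={C,D} → run C
t=39: ready={C,D} → run C
t=40: ready={D} → run D
t=41: ready={D} → run D
t=42: ready={D} → run D
t=43: ready={D} → run D
t=44: ready={D} → run D
t=45: ready={D} → run D
t=46: ready={D} → run D
t=47: ready={D} → run D
t=48: (idle)
t=49: (idle)

context switches = 10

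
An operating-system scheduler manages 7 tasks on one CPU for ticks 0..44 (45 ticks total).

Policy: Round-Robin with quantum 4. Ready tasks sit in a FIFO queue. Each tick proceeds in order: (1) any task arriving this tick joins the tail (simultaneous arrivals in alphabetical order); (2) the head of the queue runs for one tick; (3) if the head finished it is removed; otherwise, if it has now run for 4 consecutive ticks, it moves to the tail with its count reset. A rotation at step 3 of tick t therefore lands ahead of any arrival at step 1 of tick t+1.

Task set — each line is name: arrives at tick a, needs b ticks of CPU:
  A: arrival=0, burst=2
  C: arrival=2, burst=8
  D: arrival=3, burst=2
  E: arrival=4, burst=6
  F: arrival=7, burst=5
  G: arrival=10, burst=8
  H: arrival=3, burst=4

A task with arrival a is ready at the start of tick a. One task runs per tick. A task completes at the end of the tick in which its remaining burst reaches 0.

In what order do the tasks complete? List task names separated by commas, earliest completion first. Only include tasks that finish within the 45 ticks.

completion order = A, D, H, C, E, F, G

t=0: queue=[A] q_used=0 → run A
t=1: queue=[A] q_used=1 → run A
t=2: queue=[C] q_used=0 → run C
t=3: queue=[C,D,H] q_used=1 → run C
t=4: queue=[C,D,H,E] q_used=2 → run C
t=5: queue=[C,D,H,E] q_used=3 → run C
t=6: queue=[D,H,E,C] q_used=0 → run D
t=7: queue=[D,H,E,C,F] q_used=1 → run D
t=8: queue=[H,E,C,F] q_used=0 → run H
t=9: queue=[H,E,C,F] q_used=1 → run H
t=10: queue=[H,E,C,F,G] q_used=2 → run H
t=11: queue=[H,E,C,F,G] q_used=3 → run H
t=12: queue=[E,C,F,G] q_used=0 → run E
t=13: queue=[E,C,F,G] q_used=1 → run E
t=14: queue=[E,C,F,G] q_used=2 → run E
t=15: queue=[E,C,F,G] q_used=3 → run E
t=16: queue=[C,F,G,E] q_used=0 → run C
t=17: queue=[C,F,G,E] q_used=1 → run C
t=18: queue=[C,F,G,E] q_used=2 → run C
t=19: queue=[C,F,G,E] q_used=3 → run C
t=20: queue=[F,G,E] q_used=0 → run F
t=21: queue=[F,G,E] q_used=1 → run F
t=22: queue=[F,G,E] q_used=2 → run F
t=23: queue=[F,G,E] q_used=3 → run F
t=24: queue=[G,E,F] q_used=0 → run G
t=25: queue=[G,E,F] q_used=1 → run G
t=26: queue=[G,E,F] q_used=2 → run G
t=27: queue=[G,E,F] q_used=3 → run G
t=28: queue=[E,F,G] q_used=0 → run E
t=29: queue=[E,F,G] q_used=1 → run E
t=30: queue=[F,G] q_used=0 → run F
t=31: queue=[G] q_used=0 → run G
t=32: queue=[G] q_used=1 → run G
t=33: queue=[G] q_used=2 → run G
t=34: queue=[G] q_used=3 → run G
t=35: (idle)
t=36: (idle)
t=37: (idle)
t=38: (idle)
t=39: (idle)
t=40: (idle)
t=41: (idle)
t=42: (idle)
t=43: (idle)
t=44: (idle)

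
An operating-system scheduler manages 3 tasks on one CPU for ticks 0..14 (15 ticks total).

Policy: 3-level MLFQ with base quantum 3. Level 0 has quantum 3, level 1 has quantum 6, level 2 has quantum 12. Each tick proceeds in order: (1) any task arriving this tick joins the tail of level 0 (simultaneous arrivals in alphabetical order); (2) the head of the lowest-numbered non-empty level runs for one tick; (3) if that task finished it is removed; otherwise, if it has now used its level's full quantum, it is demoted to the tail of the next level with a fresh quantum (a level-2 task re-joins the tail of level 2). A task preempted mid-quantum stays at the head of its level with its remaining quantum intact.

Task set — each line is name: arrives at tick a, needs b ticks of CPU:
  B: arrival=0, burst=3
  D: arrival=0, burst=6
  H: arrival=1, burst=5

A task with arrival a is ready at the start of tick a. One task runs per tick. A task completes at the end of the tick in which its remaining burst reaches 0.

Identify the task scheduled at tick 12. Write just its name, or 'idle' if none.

t=0: L0/L1/L2 = BD/-/- → run B
t=1: L0/L1/L2 = BDH/-/- → run B
t=2: L0/L1/L2 = BDH/-/- → run B
t=3: L0/L1/L2 = DH/-/- → run D
t=4: L0/L1/L2 = DH/-/- → run D
t=5: L0/L1/L2 = DH/-/- → run D
t=6: L0/L1/L2 = H/D/- → run H
t=7: L0/L1/L2 = H/D/- → run H
t=8: L0/L1/L2 = H/D/- → run H
t=9: L0/L1/L2 = -/DH/- → run D
t=10: L0/L1/L2 = -/DH/- → run D
t=11: L0/L1/L2 = -/DH/- → run D
t=12: L0/L1/L2 = -/H/- → run H
t=13: L0/L1/L2 = -/H/- → run H
t=14: (idle)

running at tick 12 = H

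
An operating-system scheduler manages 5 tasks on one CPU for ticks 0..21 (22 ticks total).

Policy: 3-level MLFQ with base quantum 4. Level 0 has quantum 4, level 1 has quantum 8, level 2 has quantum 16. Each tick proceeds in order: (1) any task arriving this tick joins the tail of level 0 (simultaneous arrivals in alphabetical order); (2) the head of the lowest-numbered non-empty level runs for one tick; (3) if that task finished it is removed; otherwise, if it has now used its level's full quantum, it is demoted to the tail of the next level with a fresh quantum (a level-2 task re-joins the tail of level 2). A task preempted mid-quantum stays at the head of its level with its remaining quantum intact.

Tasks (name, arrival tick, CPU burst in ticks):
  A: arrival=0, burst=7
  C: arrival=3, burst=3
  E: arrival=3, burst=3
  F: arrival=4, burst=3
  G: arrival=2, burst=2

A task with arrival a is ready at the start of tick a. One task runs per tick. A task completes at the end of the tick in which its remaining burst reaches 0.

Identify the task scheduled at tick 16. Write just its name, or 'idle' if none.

running at tick 16 = A

t=0: L0/L1/L2 = A/-/- → run A
t=1: L0/L1/L2 = A/-/- → run A
t=2: L0/L1/L2 = AG/-/- → run A
t=3: L0/L1/L2 = AGCE/-/- → run A
t=4: L0/L1/L2 = GCEF/A/- → run G
t=5: L0/L1/L2 = GCEF/A/- → run G
t=6: L0/L1/L2 = CEF/A/- → run C
t=7: L0/L1/L2 = CEF/A/- → run C
t=8: L0/L1/L2 = CEF/A/- → run C
t=9: L0/L1/L2 = EF/A/- → run E
t=10: L0/L1/L2 = EF/A/- → run E
t=11: L0/L1/L2 = EF/A/- → run E
t=12: L0/L1/L2 = F/A/- → run F
t=13: L0/L1/L2 = F/A/- → run F
t=14: L0/L1/L2 = F/A/- → run F
t=15: L0/L1/L2 = -/A/- → run A
t=16: L0/L1/L2 = -/A/- → run A
t=17: L0/L1/L2 = -/A/- → run A
t=18: (idle)
t=19: (idle)
t=20: (idle)
t=21: (idle)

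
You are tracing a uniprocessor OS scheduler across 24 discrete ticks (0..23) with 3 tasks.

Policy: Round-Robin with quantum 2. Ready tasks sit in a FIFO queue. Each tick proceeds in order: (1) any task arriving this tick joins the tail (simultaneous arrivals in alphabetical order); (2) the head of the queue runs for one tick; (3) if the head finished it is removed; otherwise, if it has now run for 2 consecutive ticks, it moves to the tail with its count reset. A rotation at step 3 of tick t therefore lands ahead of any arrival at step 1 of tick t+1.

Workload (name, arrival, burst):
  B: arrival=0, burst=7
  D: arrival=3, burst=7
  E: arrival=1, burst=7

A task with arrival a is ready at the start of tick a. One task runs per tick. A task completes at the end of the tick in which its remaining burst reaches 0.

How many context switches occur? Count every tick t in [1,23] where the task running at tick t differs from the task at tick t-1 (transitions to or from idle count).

t=0: queue=[B] q_used=0 → run B
t=1: queue=[B,E] q_used=1 → run B
t=2: queue=[E,B] q_used=0 → run E
t=3: queue=[E,B,D] q_used=1 → run E
t=4: queue=[B,D,E] q_used=0 → run B
t=5: queue=[B,D,E] q_used=1 → run B
t=6: queue=[D,E,B] q_used=0 → run D
t=7: queue=[D,E,B] q_used=1 → run D
t=8: queue=[E,B,D] q_used=0 → run E
t=9: queue=[E,B,D] q_used=1 → run E
t=10: queue=[B,D,E] q_used=0 → run B
t=11: queue=[B,D,E] q_used=1 → run B
t=12: queue=[D,E,B] q_used=0 → run D
t=13: queue=[D,E,B] q_used=1 → run D
t=14: queue=[E,B,D] q_used=0 → run E
t=15: queue=[E,B,D] q_used=1 → run E
t=16: queue=[B,D,E] q_used=0 → run B
t=17: queue=[D,E] q_used=0 → run D
t=18: queue=[D,E] q_used=1 → run D
t=19: queue=[E,D] q_used=0 → run E
t=20: queue=[D] q_used=0 → run D
t=21: (idle)
t=22: (idle)
t=23: (idle)

context switches = 12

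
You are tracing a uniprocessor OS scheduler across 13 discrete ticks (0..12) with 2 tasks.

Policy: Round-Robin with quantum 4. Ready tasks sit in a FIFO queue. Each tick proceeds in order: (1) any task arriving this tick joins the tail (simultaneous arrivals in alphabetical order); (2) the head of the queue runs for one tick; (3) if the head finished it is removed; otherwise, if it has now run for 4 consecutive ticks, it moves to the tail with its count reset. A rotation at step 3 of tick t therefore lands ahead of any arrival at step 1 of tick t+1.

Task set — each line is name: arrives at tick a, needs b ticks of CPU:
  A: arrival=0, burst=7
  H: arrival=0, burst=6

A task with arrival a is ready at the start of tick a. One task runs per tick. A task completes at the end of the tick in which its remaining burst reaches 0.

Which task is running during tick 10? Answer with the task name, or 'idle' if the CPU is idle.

running at tick 10 = A

t=0: queue=[A,H] q_used=0 → run A
t=1: queue=[A,H] q_used=1 → run A
t=2: queue=[A,H] q_used=2 → run A
t=3: queue=[A,H] q_used=3 → run A
t=4: queue=[H,A] q_used=0 → run H
t=5: queue=[H,A] q_used=1 → run H
t=6: queue=[H,A] q_used=2 → run H
t=7: queue=[H,A] q_used=3 → run H
t=8: queue=[A,H] q_used=0 → run A
t=9: queue=[A,H] q_used=1 → run A
t=10: queue=[A,H] q_used=2 → run A
t=11: queue=[H] q_used=0 → run H
t=12: queue=[H] q_used=1 → run H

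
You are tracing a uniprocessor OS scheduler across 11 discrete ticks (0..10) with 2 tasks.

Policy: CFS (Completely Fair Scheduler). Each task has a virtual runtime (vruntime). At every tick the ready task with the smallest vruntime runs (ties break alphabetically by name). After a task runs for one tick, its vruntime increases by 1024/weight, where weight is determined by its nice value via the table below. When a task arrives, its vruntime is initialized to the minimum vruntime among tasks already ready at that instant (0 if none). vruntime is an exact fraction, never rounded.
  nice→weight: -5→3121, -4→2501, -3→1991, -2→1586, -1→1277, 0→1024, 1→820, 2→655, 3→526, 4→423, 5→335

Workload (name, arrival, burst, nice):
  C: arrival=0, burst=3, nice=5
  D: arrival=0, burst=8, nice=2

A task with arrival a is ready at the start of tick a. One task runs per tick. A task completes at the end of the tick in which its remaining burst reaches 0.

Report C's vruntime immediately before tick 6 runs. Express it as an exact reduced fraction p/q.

vruntime(C, start of tick 6) = 2048/335

t=0: vr[C=0 D=0] → run C
t=1: vr[C=1024/335 D=0] → run D
t=2: vr[C=1024/335 D=1024/655] → run D
t=3: vr[C=1024/335 D=2048/655] → run C
t=4: vr[C=2048/335 D=2048/655] → run D
t=5: vr[C=2048/335 D=3072/655] → run D
t=6: vr[C=2048/335 D=4096/655] → run C
t=7: vr[D=4096/655] → run D
t=8: vr[D=1024/131] → run D
t=9: vr[D=6144/655] → run D
t=10: vr[D=7168/655] → run D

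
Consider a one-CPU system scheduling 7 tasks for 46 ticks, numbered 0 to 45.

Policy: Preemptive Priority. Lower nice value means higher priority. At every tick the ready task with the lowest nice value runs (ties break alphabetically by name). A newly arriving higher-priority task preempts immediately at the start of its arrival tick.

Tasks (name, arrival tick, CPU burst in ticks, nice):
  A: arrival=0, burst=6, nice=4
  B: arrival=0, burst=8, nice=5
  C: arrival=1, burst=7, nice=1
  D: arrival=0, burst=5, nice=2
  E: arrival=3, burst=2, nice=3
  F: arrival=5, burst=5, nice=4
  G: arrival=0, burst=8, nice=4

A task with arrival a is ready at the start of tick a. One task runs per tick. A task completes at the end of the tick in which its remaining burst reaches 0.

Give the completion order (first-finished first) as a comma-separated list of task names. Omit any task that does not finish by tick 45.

t=0: ready={A,B,D,G} → run D
t=1: ready={A,B,C,D,G} → run C
t=2: ready={A,B,C,D,G} → run C
t=3: ready={A,B,C,D,E,G} → run C
t=4: ready={A,B,C,D,E,G} → run C
t=5: ready={A,B,C,D,E,F,G} → run C
t=6: ready={A,B,C,D,E,F,G} → run C
t=7: ready={A,B,C,D,E,F,G} → run C
t=8: ready={A,B,D,E,F,G} → run D
t=9: ready={A,B,D,E,F,G} → run D
t=10: ready={A,B,D,E,F,G} → run D
t=11: ready={A,B,D,E,F,G} → run D
t=12: ready={A,B,E,F,G} → run E
t=13: ready={A,B,E,F,G} → run E
t=14: ready={A,B,F,G} → run A
t=15: ready={A,B,F,G} → run A
t=16: ready={A,B,F,G} → run A
t=17: ready={A,B,F,G} → run A
t=18: ready={A,B,F,G} → run A
t=19: ready={A,B,F,G} → run A
t=20: ready={B,F,G} → run F
t=21: ready={B,F,G} → run F
t=22: ready={B,F,G} → run F
t=23: ready={B,F,G} → run F
t=24: ready={B,F,G} → run F
t=25: ready={B,G} → run G
t=26: ready={B,G} → run G
t=27: ready={B,G} → run G
t=28: ready={B,G} → run G
t=29: ready={B,G} → run G
t=30: ready={B,G} → run G
t=31: ready={B,G} → run G
t=32: ready={B,G} → run G
t=33: ready={B} → run B
t=34: ready={B} → run B
t=35: ready={B} → run B
t=36: ready={B} → run B
t=37: ready={B} → run B
t=38: ready={B} → run B
t=39: ready={B} → run B
t=40: ready={B} → run B
t=41: (idle)
t=42: (idle)
t=43: (idle)
t=44: (idle)
t=45: (idle)

completion order = C, D, E, A, F, G, B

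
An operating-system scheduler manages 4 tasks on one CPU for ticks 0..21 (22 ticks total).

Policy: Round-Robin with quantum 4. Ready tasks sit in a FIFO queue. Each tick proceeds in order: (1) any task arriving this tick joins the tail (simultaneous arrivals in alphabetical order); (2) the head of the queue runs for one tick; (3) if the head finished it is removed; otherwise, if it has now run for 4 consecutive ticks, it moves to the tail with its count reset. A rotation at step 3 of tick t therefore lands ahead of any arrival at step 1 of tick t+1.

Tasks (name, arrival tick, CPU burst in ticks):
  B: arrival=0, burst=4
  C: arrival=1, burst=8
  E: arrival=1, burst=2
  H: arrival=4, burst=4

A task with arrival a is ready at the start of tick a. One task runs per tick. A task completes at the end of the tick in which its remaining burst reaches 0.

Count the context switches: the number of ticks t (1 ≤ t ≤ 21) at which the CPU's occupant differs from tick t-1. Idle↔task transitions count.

context switches = 5

t=0: queue=[B] q_used=0 → run B
t=1: queue=[B,C,E] q_used=1 → run B
t=2: queue=[B,C,E] q_used=2 → run B
t=3: queue=[B,C,E] q_used=3 → run B
t=4: queue=[C,E,H] q_used=0 → run C
t=5: queue=[C,E,H] q_used=1 → run C
t=6: queue=[C,E,H] q_used=2 → run C
t=7: queue=[C,E,H] q_used=3 → run C
t=8: queue=[E,H,C] q_used=0 → run E
t=9: queue=[E,H,C] q_used=1 → run E
t=10: queue=[H,C] q_used=0 → run H
t=11: queue=[H,C] q_used=1 → run H
t=12: queue=[H,C] q_used=2 → run H
t=13: queue=[H,C] q_used=3 → run H
t=14: queue=[C] q_used=0 → run C
t=15: queue=[C] q_used=1 → run C
t=16: queue=[C] q_used=2 → run C
t=17: queue=[C] q_used=3 → run C
t=18: (idle)
t=19: (idle)
t=20: (idle)
t=21: (idle)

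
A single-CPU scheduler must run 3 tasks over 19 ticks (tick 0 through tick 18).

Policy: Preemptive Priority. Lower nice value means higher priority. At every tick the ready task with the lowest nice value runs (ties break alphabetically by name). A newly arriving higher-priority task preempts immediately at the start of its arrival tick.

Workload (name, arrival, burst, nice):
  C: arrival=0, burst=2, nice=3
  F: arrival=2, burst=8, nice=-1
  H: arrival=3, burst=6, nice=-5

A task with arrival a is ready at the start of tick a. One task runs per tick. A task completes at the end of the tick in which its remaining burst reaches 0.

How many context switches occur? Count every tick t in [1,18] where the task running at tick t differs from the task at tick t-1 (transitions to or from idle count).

t=0: ready={C} → run C
t=1: ready={C} → run C
t=2: ready={F} → run F
t=3: ready={F,H} → run H
t=4: ready={F,H} → run H
t=5: ready={F,H} → run H
t=6: ready={F,H} → run H
t=7: ready={F,H} → run H
t=8: ready={F,H} → run H
t=9: ready={F} → run F
t=10: ready={F} → run F
t=11: ready={F} → run F
t=12: ready={F} → run F
t=13: ready={F} → run F
t=14: ready={F} → run F
t=15: ready={F} → run F
t=16: (idle)
t=17: (idle)
t=18: (idle)

context switches = 4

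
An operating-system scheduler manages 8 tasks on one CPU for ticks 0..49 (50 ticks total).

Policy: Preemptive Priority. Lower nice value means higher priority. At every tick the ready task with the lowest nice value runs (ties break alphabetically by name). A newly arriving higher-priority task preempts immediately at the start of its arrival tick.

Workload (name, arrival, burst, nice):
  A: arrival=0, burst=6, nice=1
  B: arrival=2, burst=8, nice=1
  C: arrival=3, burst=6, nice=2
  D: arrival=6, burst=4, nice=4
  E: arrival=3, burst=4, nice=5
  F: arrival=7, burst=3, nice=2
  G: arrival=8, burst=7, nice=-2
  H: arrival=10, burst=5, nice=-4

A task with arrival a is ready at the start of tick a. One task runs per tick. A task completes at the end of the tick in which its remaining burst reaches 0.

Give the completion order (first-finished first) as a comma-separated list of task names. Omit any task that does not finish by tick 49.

completion order = A, H, G, B, C, F, D, E

t=0: ready={A} → run A
t=1: ready={A} → run A
t=2: ready={A,B} → run A
t=3: ready={A,B,C,E} → run A
t=4: ready={A,B,C,E} → run A
t=5: ready={A,B,C,E} → run A
t=6: ready={B,C,D,E} → run B
t=7: ready={B,C,D,E,F} → run B
t=8: ready={B,C,D,E,F,G} → run G
t=9: ready={B,C,D,E,F,G} → run G
t=10: ready={B,C,D,E,F,G,H} → run H
t=11: ready={B,C,D,E,F,G,H} → run H
t=12: ready={B,C,D,E,F,G,H} → run H
t=13: ready={B,C,D,E,F,G,H} → run H
t=14: ready={B,C,D,E,F,G,H} → run H
t=15: ready={B,C,D,E,F,G} → run G
t=16: ready={B,C,D,E,F,G} → run G
t=17: ready={B,C,D,E,F,G} → run G
t=18: ready={B,C,D,E,F,G} → run G
t=19: ready={B,C,D,E,F,G} → run G
t=20: ready={B,C,D,E,F} → run B
t=21: ready={B,C,D,E,F} → run B
t=22: ready={B,C,D,E,F} → run B
t=23: ready={B,C,D,E,F} → run B
t=24: ready={B,C,D,E,F} → run B
t=25: ready={B,C,D,E,F} → run B
t=26: ready={C,D,E,F} → run C
t=27: ready={C,D,E,F} → run C
t=28: ready={C,D,E,F} → run C
t=29: ready={C,D,E,F} → run C
t=30: ready={C,D,E,F} → run C
t=31: ready={C,D,E,F} → run C
t=32: ready={D,E,F} → run F
t=33: ready={D,E,F} → run F
t=34: ready={D,E,F} → run F
t=35: ready={D,E} → run D
t=36: ready={D,E} → run D
t=37: ready={D,E} → run D
t=38: ready={D,E} → run D
t=39: ready={E} → run E
t=40: ready={E} → run E
t=41: ready={E} → run E
t=42: ready={E} → run E
t=43: (idle)
t=44: (idle)
t=45: (idle)
t=46: (idle)
t=47: (idle)
t=48: (idle)
t=49: (idle)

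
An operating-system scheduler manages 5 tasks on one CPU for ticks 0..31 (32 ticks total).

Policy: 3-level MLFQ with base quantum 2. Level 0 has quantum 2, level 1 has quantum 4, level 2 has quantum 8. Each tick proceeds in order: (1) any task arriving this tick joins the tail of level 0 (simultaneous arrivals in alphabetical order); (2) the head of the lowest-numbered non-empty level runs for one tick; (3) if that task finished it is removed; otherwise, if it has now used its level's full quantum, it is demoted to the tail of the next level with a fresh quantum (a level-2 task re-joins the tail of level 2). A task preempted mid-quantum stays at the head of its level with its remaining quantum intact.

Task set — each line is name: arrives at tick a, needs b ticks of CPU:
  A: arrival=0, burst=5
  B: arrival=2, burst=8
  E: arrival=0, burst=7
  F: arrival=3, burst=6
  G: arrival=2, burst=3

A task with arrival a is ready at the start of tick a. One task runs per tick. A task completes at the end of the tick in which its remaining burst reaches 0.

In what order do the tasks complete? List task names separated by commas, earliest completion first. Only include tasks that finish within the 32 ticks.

t=0: L0/L1/L2 = AE/-/- → run A
t=1: L0/L1/L2 = AE/-/- → run A
t=2: L0/L1/L2 = EBG/A/- → run E
t=3: L0/L1/L2 = EBGF/A/- → run E
t=4: L0/L1/L2 = BGF/AE/- → run B
t=5: L0/L1/L2 = BGF/AE/- → run B
t=6: L0/L1/L2 = GF/AEB/- → run G
t=7: L0/L1/L2 = GF/AEB/- → run G
t=8: L0/L1/L2 = F/AEBG/- → run F
t=9: L0/L1/L2 = F/AEBG/- → run F
t=10: L0/L1/L2 = -/AEBGF/- → run A
t=11: L0/L1/L2 = -/AEBGF/- → run A
t=12: L0/L1/L2 = -/AEBGF/- → run A
t=13: L0/L1/L2 = -/EBGF/- → run E
t=14: L0/L1/L2 = -/EBGF/- → run E
t=15: L0/L1/L2 = -/EBGF/- → run E
t=16: L0/L1/L2 = -/EBGF/- → run E
t=17: L0/L1/L2 = -/BGF/E → run B
t=18: L0/L1/L2 = -/BGF/E → run B
t=19: L0/L1/L2 = -/BGF/E → run B
t=20: L0/L1/L2 = -/BGF/E → run B
t=21: L0/L1/L2 = -/GF/EB → run G
t=22: L0/L1/L2 = -/F/EB → run F
t=23: L0/L1/L2 = -/F/EB → run F
t=24: L0/L1/L2 = -/F/EB → run F
t=25: L0/L1/L2 = -/F/EB → run F
t=26: L0/L1/L2 = -/-/EB → run E
t=27: L0/L1/L2 = -/-/B → run B
t=28: L0/L1/L2 = -/-/B → run B
t=29: (idle)
t=30: (idle)
t=31: (idle)

completion order = A, G, F, E, B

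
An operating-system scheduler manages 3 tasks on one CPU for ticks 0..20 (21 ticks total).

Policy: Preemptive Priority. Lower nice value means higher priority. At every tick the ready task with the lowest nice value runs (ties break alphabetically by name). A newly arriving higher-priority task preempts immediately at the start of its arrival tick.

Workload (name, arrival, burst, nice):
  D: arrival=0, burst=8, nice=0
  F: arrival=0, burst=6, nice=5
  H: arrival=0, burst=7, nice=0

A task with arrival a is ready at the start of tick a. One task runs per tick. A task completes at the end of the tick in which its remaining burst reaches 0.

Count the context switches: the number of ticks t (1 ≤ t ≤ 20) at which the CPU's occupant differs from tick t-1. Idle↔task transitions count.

context switches = 2

t=0: ready={D,F,H} → run D
t=1: ready={D,F,H} → run D
t=2: ready={D,F,H} → run D
t=3: ready={D,F,H} → run D
t=4: ready={D,F,H} → run D
t=5: ready={D,F,H} → run D
t=6: ready={D,F,H} → run D
t=7: ready={D,F,H} → run D
t=8: ready={F,H} → run H
t=9: ready={F,H} → run H
t=10: ready={F,H} → run H
t=11: ready={F,H} → run H
t=12: ready={F,H} → run H
t=13: ready={F,H} → run H
t=14: ready={F,H} → run H
t=15: ready={F} → run F
t=16: ready={F} → run F
t=17: ready={F} → run F
t=18: ready={F} → run F
t=19: ready={F} → run F
t=20: ready={F} → run F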